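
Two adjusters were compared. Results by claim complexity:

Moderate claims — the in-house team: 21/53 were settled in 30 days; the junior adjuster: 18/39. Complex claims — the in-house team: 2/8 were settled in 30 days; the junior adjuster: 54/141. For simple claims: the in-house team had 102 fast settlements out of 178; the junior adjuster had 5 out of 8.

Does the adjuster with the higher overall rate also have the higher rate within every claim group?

Moderate: the in-house team 21/53 = 39.6%, the junior adjuster 18/39 = 46.2% → the junior adjuster
Complex: the in-house team 2/8 = 25.0%, the junior adjuster 54/141 = 38.3% → the junior adjuster
Simple: the in-house team 102/178 = 57.3%, the junior adjuster 5/8 = 62.5% → the junior adjuster
Overall: the in-house team 125/239 = 52.3%, the junior adjuster 77/188 = 41.0% → the in-house team
The junior adjuster wins each claim group but the in-house team wins overall — the comparison reverses. The junior adjuster's claims skew toward complex, which has a lower base rate.

No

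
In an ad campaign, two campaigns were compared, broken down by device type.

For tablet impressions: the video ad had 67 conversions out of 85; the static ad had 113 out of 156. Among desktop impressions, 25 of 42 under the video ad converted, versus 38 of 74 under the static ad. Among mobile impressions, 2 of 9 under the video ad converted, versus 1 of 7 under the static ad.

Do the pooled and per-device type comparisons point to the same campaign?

Yes

Tablet: the video ad 67/85 = 78.8%, the static ad 113/156 = 72.4% → the video ad
Desktop: the video ad 25/42 = 59.5%, the static ad 38/74 = 51.4% → the video ad
Mobile: the video ad 2/9 = 22.2%, the static ad 1/7 = 14.3% → the video ad
Overall: the video ad 94/136 = 69.1%, the static ad 152/237 = 64.1% → the video ad
The video ad wins overall and in every device group — no reversal.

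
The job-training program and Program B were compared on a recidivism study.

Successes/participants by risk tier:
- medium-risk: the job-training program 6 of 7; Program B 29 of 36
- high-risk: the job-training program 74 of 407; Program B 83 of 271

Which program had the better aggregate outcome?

Program B

Medium-risk: the job-training program 6/7 = 85.7%, Program B 29/36 = 80.6% → the job-training program
High-risk: the job-training program 74/407 = 18.2%, Program B 83/271 = 30.6% → Program B
Overall: the job-training program 80/414 = 19.3%, Program B 112/307 = 36.5% → Program B
(Neither sweeps every risk group, but Program B has the higher pooled rate.)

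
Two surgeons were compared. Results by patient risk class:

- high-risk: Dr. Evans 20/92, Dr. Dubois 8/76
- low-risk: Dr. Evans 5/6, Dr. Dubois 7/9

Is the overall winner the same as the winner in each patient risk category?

High-risk: Dr. Evans 20/92 = 21.7%, Dr. Dubois 8/76 = 10.5% → Dr. Evans
Low-risk: Dr. Evans 5/6 = 83.3%, Dr. Dubois 7/9 = 77.8% → Dr. Evans
Overall: Dr. Evans 25/98 = 25.5%, Dr. Dubois 15/85 = 17.6% → Dr. Evans
Dr. Evans wins overall and in every patient risk group — no reversal.

Yes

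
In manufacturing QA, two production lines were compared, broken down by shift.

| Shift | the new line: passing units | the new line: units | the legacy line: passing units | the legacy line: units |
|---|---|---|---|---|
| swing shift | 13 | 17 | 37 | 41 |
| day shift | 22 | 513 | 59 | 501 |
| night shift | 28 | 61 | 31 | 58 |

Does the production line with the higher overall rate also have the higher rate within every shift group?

Yes

Swing shift: the new line 13/17 = 76.5%, the legacy line 37/41 = 90.2% → the legacy line
Day shift: the new line 22/513 = 4.3%, the legacy line 59/501 = 11.8% → the legacy line
Night shift: the new line 28/61 = 45.9%, the legacy line 31/58 = 53.4% → the legacy line
Overall: the new line 63/591 = 10.7%, the legacy line 127/600 = 21.2% → the legacy line
The legacy line wins overall and in every shift group — no reversal.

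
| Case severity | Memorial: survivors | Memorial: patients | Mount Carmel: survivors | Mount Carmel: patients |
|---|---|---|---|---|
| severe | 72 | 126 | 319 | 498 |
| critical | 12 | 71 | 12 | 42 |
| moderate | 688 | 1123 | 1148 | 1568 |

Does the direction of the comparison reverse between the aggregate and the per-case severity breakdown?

No

Severe: Memorial 72/126 = 57.1%, Mount Carmel 319/498 = 64.1% → Mount Carmel
Critical: Memorial 12/71 = 16.9%, Mount Carmel 12/42 = 28.6% → Mount Carmel
Moderate: Memorial 688/1123 = 61.3%, Mount Carmel 1148/1568 = 73.2% → Mount Carmel
Overall: Memorial 772/1320 = 58.5%, Mount Carmel 1479/2108 = 70.2% → Mount Carmel
Mount Carmel wins overall and in every case group — no reversal.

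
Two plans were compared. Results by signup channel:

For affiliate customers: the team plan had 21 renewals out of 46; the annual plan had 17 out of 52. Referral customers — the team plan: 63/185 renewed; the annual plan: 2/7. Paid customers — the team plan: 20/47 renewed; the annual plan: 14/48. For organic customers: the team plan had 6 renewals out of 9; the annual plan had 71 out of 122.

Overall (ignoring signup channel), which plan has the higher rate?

the annual plan

Affiliate: the team plan 21/46 = 45.7%, the annual plan 17/52 = 32.7% → the team plan
Referral: the team plan 63/185 = 34.1%, the annual plan 2/7 = 28.6% → the team plan
Paid: the team plan 20/47 = 42.6%, the annual plan 14/48 = 29.2% → the team plan
Organic: the team plan 6/9 = 66.7%, the annual plan 71/122 = 58.2% → the team plan
Overall: the team plan 110/287 = 38.3%, the annual plan 104/229 = 45.4% → the annual plan
(The team plan wins every signup group but the annual plan wins overall — the team plan's customers skew toward the low-rate referral group.)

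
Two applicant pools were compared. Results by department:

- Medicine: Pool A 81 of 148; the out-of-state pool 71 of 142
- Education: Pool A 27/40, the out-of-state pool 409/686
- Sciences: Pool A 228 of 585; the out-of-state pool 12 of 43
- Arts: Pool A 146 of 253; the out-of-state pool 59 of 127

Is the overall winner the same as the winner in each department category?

Medicine: Pool A 81/148 = 54.7%, the out-of-state pool 71/142 = 50.0% → Pool A
Education: Pool A 27/40 = 67.5%, the out-of-state pool 409/686 = 59.6% → Pool A
Sciences: Pool A 228/585 = 39.0%, the out-of-state pool 12/43 = 27.9% → Pool A
Arts: Pool A 146/253 = 57.7%, the out-of-state pool 59/127 = 46.5% → Pool A
Overall: Pool A 482/1026 = 47.0%, the out-of-state pool 551/998 = 55.2% → the out-of-state pool
Pool A wins each department group but the out-of-state pool wins overall — the comparison reverses. Pool A's applicants skew toward Sciences, which has a lower base rate.

No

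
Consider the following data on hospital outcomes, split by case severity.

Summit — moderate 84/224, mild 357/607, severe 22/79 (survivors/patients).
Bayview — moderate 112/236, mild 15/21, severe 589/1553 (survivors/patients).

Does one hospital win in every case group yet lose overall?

Yes

Moderate: Summit 84/224 = 37.5%, Bayview 112/236 = 47.5% → Bayview
Mild: Summit 357/607 = 58.8%, Bayview 15/21 = 71.4% → Bayview
Severe: Summit 22/79 = 27.8%, Bayview 589/1553 = 37.9% → Bayview
Overall: Summit 463/910 = 50.9%, Bayview 716/1810 = 39.6% → Summit
Bayview wins each case group but Summit wins overall — the comparison reverses. Bayview's patients skew toward severe, which has a lower base rate.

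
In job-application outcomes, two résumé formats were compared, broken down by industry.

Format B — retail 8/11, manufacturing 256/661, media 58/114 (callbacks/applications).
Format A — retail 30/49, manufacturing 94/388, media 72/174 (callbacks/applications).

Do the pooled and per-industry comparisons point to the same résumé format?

Yes

Retail: Format B 8/11 = 72.7%, Format A 30/49 = 61.2% → Format B
Manufacturing: Format B 256/661 = 38.7%, Format A 94/388 = 24.2% → Format B
Media: Format B 58/114 = 50.9%, Format A 72/174 = 41.4% → Format B
Overall: Format B 322/786 = 41.0%, Format A 196/611 = 32.1% → Format B
Format B wins overall and in every industry group — no reversal.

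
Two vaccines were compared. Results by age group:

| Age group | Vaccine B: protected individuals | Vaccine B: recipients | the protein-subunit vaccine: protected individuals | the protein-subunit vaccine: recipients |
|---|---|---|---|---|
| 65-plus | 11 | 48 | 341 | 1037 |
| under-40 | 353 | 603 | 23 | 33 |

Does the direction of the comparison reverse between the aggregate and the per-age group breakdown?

65-plus: Vaccine B 11/48 = 22.9%, the protein-subunit vaccine 341/1037 = 32.9% → the protein-subunit vaccine
Under-40: Vaccine B 353/603 = 58.5%, the protein-subunit vaccine 23/33 = 69.7% → the protein-subunit vaccine
Overall: Vaccine B 364/651 = 55.9%, the protein-subunit vaccine 364/1070 = 34.0% → Vaccine B
The protein-subunit vaccine wins each age group but Vaccine B wins overall — the comparison reverses. The protein-subunit vaccine's recipients skew toward 65-plus, which has a lower base rate.

Yes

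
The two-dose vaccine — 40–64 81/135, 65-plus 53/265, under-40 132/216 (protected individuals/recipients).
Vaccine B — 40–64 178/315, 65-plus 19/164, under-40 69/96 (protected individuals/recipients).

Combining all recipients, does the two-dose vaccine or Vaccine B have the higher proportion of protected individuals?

40–64: the two-dose vaccine 81/135 = 60.0%, Vaccine B 178/315 = 56.5% → the two-dose vaccine
65-plus: the two-dose vaccine 53/265 = 20.0%, Vaccine B 19/164 = 11.6% → the two-dose vaccine
Under-40: the two-dose vaccine 132/216 = 61.1%, Vaccine B 69/96 = 71.9% → Vaccine B
Overall: the two-dose vaccine 266/616 = 43.2%, Vaccine B 266/575 = 46.3% → Vaccine B
(Neither sweeps every age group, but Vaccine B has the higher pooled rate.)

Vaccine B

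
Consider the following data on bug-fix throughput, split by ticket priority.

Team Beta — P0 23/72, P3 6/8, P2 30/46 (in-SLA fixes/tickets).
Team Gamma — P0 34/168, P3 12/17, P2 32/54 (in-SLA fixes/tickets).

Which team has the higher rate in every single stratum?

Team Beta

P0: Team Beta 23/72 = 31.9%, Team Gamma 34/168 = 20.2% → Team Beta
P3: Team Beta 6/8 = 75.0%, Team Gamma 12/17 = 70.6% → Team Beta
P2: Team Beta 30/46 = 65.2%, Team Gamma 32/54 = 59.3% → Team Beta
Team Beta has the higher rate in all 3 groups.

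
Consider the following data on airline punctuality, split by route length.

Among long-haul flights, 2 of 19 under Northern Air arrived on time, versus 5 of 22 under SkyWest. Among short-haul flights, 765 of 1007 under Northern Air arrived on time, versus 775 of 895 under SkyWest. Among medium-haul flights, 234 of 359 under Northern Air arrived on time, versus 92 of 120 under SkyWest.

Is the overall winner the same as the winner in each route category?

Long-haul: Northern Air 2/19 = 10.5%, SkyWest 5/22 = 22.7% → SkyWest
Short-haul: Northern Air 765/1007 = 76.0%, SkyWest 775/895 = 86.6% → SkyWest
Medium-haul: Northern Air 234/359 = 65.2%, SkyWest 92/120 = 76.7% → SkyWest
Overall: Northern Air 1001/1385 = 72.3%, SkyWest 872/1037 = 84.1% → SkyWest
SkyWest wins overall and in every route group — no reversal.

Yes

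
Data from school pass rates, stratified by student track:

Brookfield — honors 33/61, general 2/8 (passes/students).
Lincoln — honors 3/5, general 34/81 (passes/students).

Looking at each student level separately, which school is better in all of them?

Honors: Brookfield 33/61 = 54.1%, Lincoln 3/5 = 60.0% → Lincoln
General: Brookfield 2/8 = 25.0%, Lincoln 34/81 = 42.0% → Lincoln
Lincoln has the higher rate in both groups.

Lincoln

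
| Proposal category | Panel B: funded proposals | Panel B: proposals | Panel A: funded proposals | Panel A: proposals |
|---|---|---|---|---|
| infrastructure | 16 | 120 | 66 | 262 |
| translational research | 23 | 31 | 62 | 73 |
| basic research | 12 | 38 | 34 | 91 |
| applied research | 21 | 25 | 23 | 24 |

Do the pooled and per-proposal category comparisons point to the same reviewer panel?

Infrastructure: Panel B 16/120 = 13.3%, Panel A 66/262 = 25.2% → Panel A
Translational research: Panel B 23/31 = 74.2%, Panel A 62/73 = 84.9% → Panel A
Basic research: Panel B 12/38 = 31.6%, Panel A 34/91 = 37.4% → Panel A
Applied research: Panel B 21/25 = 84.0%, Panel A 23/24 = 95.8% → Panel A
Overall: Panel B 72/214 = 33.6%, Panel A 185/450 = 41.1% → Panel A
Panel A wins overall and in every proposal group — no reversal.

Yes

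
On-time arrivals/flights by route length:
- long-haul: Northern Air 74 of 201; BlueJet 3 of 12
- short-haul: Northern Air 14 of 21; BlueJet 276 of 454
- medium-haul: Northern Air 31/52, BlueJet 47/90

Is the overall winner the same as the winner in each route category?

Long-haul: Northern Air 74/201 = 36.8%, BlueJet 3/12 = 25.0% → Northern Air
Short-haul: Northern Air 14/21 = 66.7%, BlueJet 276/454 = 60.8% → Northern Air
Medium-haul: Northern Air 31/52 = 59.6%, BlueJet 47/90 = 52.2% → Northern Air
Overall: Northern Air 119/274 = 43.4%, BlueJet 326/556 = 58.6% → BlueJet
Northern Air wins each route group but BlueJet wins overall — the comparison reverses. Northern Air's flights skew toward long-haul, which has a lower base rate.

No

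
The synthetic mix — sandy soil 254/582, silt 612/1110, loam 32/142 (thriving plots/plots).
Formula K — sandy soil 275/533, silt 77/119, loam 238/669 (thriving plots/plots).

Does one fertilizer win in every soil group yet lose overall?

Yes

Sandy soil: the synthetic mix 254/582 = 43.6%, Formula K 275/533 = 51.6% → Formula K
Silt: the synthetic mix 612/1110 = 55.1%, Formula K 77/119 = 64.7% → Formula K
Loam: the synthetic mix 32/142 = 22.5%, Formula K 238/669 = 35.6% → Formula K
Overall: the synthetic mix 898/1834 = 49.0%, Formula K 590/1321 = 44.7% → the synthetic mix
Formula K wins each soil group but the synthetic mix wins overall — the comparison reverses. Formula K's plots skew toward loam, which has a lower base rate.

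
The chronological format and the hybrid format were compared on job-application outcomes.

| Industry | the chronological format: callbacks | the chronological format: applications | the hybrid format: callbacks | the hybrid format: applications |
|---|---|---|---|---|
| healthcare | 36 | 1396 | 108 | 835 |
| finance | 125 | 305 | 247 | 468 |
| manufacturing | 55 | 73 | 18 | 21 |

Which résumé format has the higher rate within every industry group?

the hybrid format

Healthcare: the chronological format 36/1396 = 2.6%, the hybrid format 108/835 = 12.9% → the hybrid format
Finance: the chronological format 125/305 = 41.0%, the hybrid format 247/468 = 52.8% → the hybrid format
Manufacturing: the chronological format 55/73 = 75.3%, the hybrid format 18/21 = 85.7% → the hybrid format
The hybrid format has the higher rate in all 3 groups.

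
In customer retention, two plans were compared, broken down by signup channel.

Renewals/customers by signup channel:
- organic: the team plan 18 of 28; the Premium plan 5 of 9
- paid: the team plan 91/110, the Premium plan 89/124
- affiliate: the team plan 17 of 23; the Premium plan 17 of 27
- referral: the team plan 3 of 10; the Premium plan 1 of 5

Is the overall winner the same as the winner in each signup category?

Yes

Organic: the team plan 18/28 = 64.3%, the Premium plan 5/9 = 55.6% → the team plan
Paid: the team plan 91/110 = 82.7%, the Premium plan 89/124 = 71.8% → the team plan
Affiliate: the team plan 17/23 = 73.9%, the Premium plan 17/27 = 63.0% → the team plan
Referral: the team plan 3/10 = 30.0%, the Premium plan 1/5 = 20.0% → the team plan
Overall: the team plan 129/171 = 75.4%, the Premium plan 112/165 = 67.9% → the team plan
The team plan wins overall and in every signup group — no reversal.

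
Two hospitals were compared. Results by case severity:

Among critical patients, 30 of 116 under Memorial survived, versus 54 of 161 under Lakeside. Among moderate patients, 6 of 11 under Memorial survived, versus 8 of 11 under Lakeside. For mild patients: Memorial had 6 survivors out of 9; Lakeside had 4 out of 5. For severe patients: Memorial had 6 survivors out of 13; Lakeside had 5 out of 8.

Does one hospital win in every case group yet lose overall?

Critical: Memorial 30/116 = 25.9%, Lakeside 54/161 = 33.5% → Lakeside
Moderate: Memorial 6/11 = 54.5%, Lakeside 8/11 = 72.7% → Lakeside
Mild: Memorial 6/9 = 66.7%, Lakeside 4/5 = 80.0% → Lakeside
Severe: Memorial 6/13 = 46.2%, Lakeside 5/8 = 62.5% → Lakeside
Overall: Memorial 48/149 = 32.2%, Lakeside 71/185 = 38.4% → Lakeside
Lakeside wins overall and in every case group — no reversal.

No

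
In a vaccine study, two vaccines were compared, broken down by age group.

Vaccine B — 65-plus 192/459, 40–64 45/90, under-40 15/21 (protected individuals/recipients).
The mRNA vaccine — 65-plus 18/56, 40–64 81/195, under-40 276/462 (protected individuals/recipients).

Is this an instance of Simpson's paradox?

65-plus: Vaccine B 192/459 = 41.8%, the mRNA vaccine 18/56 = 32.1% → Vaccine B
40–64: Vaccine B 45/90 = 50.0%, the mRNA vaccine 81/195 = 41.5% → Vaccine B
Under-40: Vaccine B 15/21 = 71.4%, the mRNA vaccine 276/462 = 59.7% → Vaccine B
Overall: Vaccine B 252/570 = 44.2%, the mRNA vaccine 375/713 = 52.6% → the mRNA vaccine
Vaccine B wins each age group but the mRNA vaccine wins overall — the comparison reverses. Vaccine B's recipients skew toward 65-plus, which has a lower base rate.

Yes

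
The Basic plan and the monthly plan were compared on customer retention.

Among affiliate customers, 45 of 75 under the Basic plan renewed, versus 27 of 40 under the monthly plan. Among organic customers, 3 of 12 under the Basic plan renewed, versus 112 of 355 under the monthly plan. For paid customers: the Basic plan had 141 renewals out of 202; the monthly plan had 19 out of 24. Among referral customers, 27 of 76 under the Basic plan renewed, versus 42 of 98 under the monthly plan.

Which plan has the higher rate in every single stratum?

Affiliate: the Basic plan 45/75 = 60.0%, the monthly plan 27/40 = 67.5% → the monthly plan
Organic: the Basic plan 3/12 = 25.0%, the monthly plan 112/355 = 31.5% → the monthly plan
Paid: the Basic plan 141/202 = 69.8%, the monthly plan 19/24 = 79.2% → the monthly plan
Referral: the Basic plan 27/76 = 35.5%, the monthly plan 42/98 = 42.9% → the monthly plan
The monthly plan has the higher rate in all 4 groups.

the monthly plan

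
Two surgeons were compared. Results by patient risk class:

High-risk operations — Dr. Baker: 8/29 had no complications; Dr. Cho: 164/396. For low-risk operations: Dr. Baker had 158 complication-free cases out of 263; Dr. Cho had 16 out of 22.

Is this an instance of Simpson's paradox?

High-risk: Dr. Baker 8/29 = 27.6%, Dr. Cho 164/396 = 41.4% → Dr. Cho
Low-risk: Dr. Baker 158/263 = 60.1%, Dr. Cho 16/22 = 72.7% → Dr. Cho
Overall: Dr. Baker 166/292 = 56.8%, Dr. Cho 180/418 = 43.1% → Dr. Baker
Dr. Cho wins each patient risk group but Dr. Baker wins overall — the comparison reverses. Dr. Cho's operations skew toward high-risk, which has a lower base rate.

Yes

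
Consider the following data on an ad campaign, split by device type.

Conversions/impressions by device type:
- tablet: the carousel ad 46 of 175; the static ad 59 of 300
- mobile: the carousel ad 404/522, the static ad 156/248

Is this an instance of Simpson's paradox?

No

Tablet: the carousel ad 46/175 = 26.3%, the static ad 59/300 = 19.7% → the carousel ad
Mobile: the carousel ad 404/522 = 77.4%, the static ad 156/248 = 62.9% → the carousel ad
Overall: the carousel ad 450/697 = 64.6%, the static ad 215/548 = 39.2% → the carousel ad
The carousel ad wins overall and in every device group — no reversal.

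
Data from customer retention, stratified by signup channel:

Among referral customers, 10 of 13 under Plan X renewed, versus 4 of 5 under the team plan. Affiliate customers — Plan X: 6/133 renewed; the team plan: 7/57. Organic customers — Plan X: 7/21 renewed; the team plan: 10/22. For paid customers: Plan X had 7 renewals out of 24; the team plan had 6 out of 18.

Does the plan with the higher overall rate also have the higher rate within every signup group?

Yes

Referral: Plan X 10/13 = 76.9%, the team plan 4/5 = 80.0% → the team plan
Affiliate: Plan X 6/133 = 4.5%, the team plan 7/57 = 12.3% → the team plan
Organic: Plan X 7/21 = 33.3%, the team plan 10/22 = 45.5% → the team plan
Paid: Plan X 7/24 = 29.2%, the team plan 6/18 = 33.3% → the team plan
Overall: Plan X 30/191 = 15.7%, the team plan 27/102 = 26.5% → the team plan
The team plan wins overall and in every signup group — no reversal.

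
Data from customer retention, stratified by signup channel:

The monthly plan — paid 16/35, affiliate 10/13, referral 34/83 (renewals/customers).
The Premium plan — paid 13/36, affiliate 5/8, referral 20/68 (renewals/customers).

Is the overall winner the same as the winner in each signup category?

Paid: the monthly plan 16/35 = 45.7%, the Premium plan 13/36 = 36.1% → the monthly plan
Affiliate: the monthly plan 10/13 = 76.9%, the Premium plan 5/8 = 62.5% → the monthly plan
Referral: the monthly plan 34/83 = 41.0%, the Premium plan 20/68 = 29.4% → the monthly plan
Overall: the monthly plan 60/131 = 45.8%, the Premium plan 38/112 = 33.9% → the monthly plan
The monthly plan wins overall and in every signup group — no reversal.

Yes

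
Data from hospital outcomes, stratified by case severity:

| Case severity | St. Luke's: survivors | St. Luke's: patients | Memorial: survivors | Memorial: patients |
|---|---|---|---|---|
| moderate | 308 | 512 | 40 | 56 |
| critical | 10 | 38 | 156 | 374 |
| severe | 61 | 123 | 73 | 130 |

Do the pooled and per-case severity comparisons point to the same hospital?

No

Moderate: St. Luke's 308/512 = 60.2%, Memorial 40/56 = 71.4% → Memorial
Critical: St. Luke's 10/38 = 26.3%, Memorial 156/374 = 41.7% → Memorial
Severe: St. Luke's 61/123 = 49.6%, Memorial 73/130 = 56.2% → Memorial
Overall: St. Luke's 379/673 = 56.3%, Memorial 269/560 = 48.0% → St. Luke's
Memorial wins each case group but St. Luke's wins overall — the comparison reverses. Memorial's patients skew toward critical, which has a lower base rate.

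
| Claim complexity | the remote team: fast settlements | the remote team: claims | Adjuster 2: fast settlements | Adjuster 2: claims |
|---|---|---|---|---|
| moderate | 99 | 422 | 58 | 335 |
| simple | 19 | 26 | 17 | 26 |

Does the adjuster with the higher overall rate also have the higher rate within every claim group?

Moderate: the remote team 99/422 = 23.5%, Adjuster 2 58/335 = 17.3% → the remote team
Simple: the remote team 19/26 = 73.1%, Adjuster 2 17/26 = 65.4% → the remote team
Overall: the remote team 118/448 = 26.3%, Adjuster 2 75/361 = 20.8% → the remote team
The remote team wins overall and in every claim group — no reversal.

Yes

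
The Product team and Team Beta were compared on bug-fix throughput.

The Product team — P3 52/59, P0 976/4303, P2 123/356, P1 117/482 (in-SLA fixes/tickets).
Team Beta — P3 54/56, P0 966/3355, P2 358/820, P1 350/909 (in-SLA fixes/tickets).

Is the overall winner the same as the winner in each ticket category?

P3: the Product team 52/59 = 88.1%, Team Beta 54/56 = 96.4% → Team Beta
P0: the Product team 976/4303 = 22.7%, Team Beta 966/3355 = 28.8% → Team Beta
P2: the Product team 123/356 = 34.6%, Team Beta 358/820 = 43.7% → Team Beta
P1: the Product team 117/482 = 24.3%, Team Beta 350/909 = 38.5% → Team Beta
Overall: the Product team 1268/5200 = 24.4%, Team Beta 1728/5140 = 33.6% → Team Beta
Team Beta wins overall and in every ticket group — no reversal.

Yes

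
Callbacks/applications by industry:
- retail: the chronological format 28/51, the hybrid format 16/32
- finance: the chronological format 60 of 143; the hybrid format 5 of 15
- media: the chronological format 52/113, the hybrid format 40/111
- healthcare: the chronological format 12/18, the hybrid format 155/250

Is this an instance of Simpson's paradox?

Yes

Retail: the chronological format 28/51 = 54.9%, the hybrid format 16/32 = 50.0% → the chronological format
Finance: the chronological format 60/143 = 42.0%, the hybrid format 5/15 = 33.3% → the chronological format
Media: the chronological format 52/113 = 46.0%, the hybrid format 40/111 = 36.0% → the chronological format
Healthcare: the chronological format 12/18 = 66.7%, the hybrid format 155/250 = 62.0% → the chronological format
Overall: the chronological format 152/325 = 46.8%, the hybrid format 216/408 = 52.9% → the hybrid format
The chronological format wins each industry group but the hybrid format wins overall — the comparison reverses. The chronological format's applications skew toward finance, which has a lower base rate.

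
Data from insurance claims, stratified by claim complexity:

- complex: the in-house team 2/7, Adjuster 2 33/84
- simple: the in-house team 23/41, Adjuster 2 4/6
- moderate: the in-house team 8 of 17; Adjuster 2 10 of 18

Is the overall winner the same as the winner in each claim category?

Complex: the in-house team 2/7 = 28.6%, Adjuster 2 33/84 = 39.3% → Adjuster 2
Simple: the in-house team 23/41 = 56.1%, Adjuster 2 4/6 = 66.7% → Adjuster 2
Moderate: the in-house team 8/17 = 47.1%, Adjuster 2 10/18 = 55.6% → Adjuster 2
Overall: the in-house team 33/65 = 50.8%, Adjuster 2 47/108 = 43.5% → the in-house team
Adjuster 2 wins each claim group but the in-house team wins overall — the comparison reverses. Adjuster 2's claims skew toward complex, which has a lower base rate.

No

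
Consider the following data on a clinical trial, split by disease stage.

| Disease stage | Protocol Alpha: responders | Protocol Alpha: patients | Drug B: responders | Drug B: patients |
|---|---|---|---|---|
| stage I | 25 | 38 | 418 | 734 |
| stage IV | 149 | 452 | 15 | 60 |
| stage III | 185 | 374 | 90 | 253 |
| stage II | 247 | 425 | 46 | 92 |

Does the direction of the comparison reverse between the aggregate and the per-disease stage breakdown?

Stage I: Protocol Alpha 25/38 = 65.8%, Drug B 418/734 = 56.9% → Protocol Alpha
Stage IV: Protocol Alpha 149/452 = 33.0%, Drug B 15/60 = 25.0% → Protocol Alpha
Stage III: Protocol Alpha 185/374 = 49.5%, Drug B 90/253 = 35.6% → Protocol Alpha
Stage II: Protocol Alpha 247/425 = 58.1%, Drug B 46/92 = 50.0% → Protocol Alpha
Overall: Protocol Alpha 606/1289 = 47.0%, Drug B 569/1139 = 50.0% → Drug B
Protocol Alpha wins each disease group but Drug B wins overall — the comparison reverses. Protocol Alpha's patients skew toward stage IV, which has a lower base rate.

Yes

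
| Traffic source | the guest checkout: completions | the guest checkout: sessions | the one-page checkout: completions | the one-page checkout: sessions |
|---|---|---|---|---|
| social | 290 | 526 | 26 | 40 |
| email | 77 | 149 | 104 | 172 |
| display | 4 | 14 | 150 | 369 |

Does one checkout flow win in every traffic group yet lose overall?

Yes

Social: the guest checkout 290/526 = 55.1%, the one-page checkout 26/40 = 65.0% → the one-page checkout
Email: the guest checkout 77/149 = 51.7%, the one-page checkout 104/172 = 60.5% → the one-page checkout
Display: the guest checkout 4/14 = 28.6%, the one-page checkout 150/369 = 40.7% → the one-page checkout
Overall: the guest checkout 371/689 = 53.8%, the one-page checkout 280/581 = 48.2% → the guest checkout
The one-page checkout wins each traffic group but the guest checkout wins overall — the comparison reverses. The one-page checkout's sessions skew toward display, which has a lower base rate.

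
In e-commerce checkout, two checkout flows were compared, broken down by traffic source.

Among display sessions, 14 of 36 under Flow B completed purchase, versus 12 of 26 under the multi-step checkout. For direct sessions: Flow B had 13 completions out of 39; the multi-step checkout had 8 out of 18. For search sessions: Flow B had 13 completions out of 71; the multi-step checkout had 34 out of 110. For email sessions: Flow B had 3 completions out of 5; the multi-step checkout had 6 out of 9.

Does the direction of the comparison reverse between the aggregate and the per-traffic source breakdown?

No

Display: Flow B 14/36 = 38.9%, the multi-step checkout 12/26 = 46.2% → the multi-step checkout
Direct: Flow B 13/39 = 33.3%, the multi-step checkout 8/18 = 44.4% → the multi-step checkout
Search: Flow B 13/71 = 18.3%, the multi-step checkout 34/110 = 30.9% → the multi-step checkout
Email: Flow B 3/5 = 60.0%, the multi-step checkout 6/9 = 66.7% → the multi-step checkout
Overall: Flow B 43/151 = 28.5%, the multi-step checkout 60/163 = 36.8% → the multi-step checkout
The multi-step checkout wins overall and in every traffic group — no reversal.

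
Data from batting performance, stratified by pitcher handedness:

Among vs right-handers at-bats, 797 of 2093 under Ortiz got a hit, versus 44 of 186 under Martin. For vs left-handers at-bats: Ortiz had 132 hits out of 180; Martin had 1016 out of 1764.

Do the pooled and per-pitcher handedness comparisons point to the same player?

Vs right-handers: Ortiz 797/2093 = 38.1%, Martin 44/186 = 23.7% → Ortiz
Vs left-handers: Ortiz 132/180 = 73.3%, Martin 1016/1764 = 57.6% → Ortiz
Overall: Ortiz 929/2273 = 40.9%, Martin 1060/1950 = 54.4% → Martin
Ortiz wins each pitcher group but Martin wins overall — the comparison reverses. Ortiz's at-bats skew toward vs right-handers, which has a lower base rate.

No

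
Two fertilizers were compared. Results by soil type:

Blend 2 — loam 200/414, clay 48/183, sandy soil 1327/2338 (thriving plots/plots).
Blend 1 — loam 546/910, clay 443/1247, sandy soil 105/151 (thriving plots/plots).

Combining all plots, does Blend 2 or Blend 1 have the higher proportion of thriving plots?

Loam: Blend 2 200/414 = 48.3%, Blend 1 546/910 = 60.0% → Blend 1
Clay: Blend 2 48/183 = 26.2%, Blend 1 443/1247 = 35.5% → Blend 1
Sandy soil: Blend 2 1327/2338 = 56.8%, Blend 1 105/151 = 69.5% → Blend 1
Overall: Blend 2 1575/2935 = 53.7%, Blend 1 1094/2308 = 47.4% → Blend 2
(Blend 1 wins every soil group but Blend 2 wins overall — Blend 1's plots skew toward the low-rate clay group.)

Blend 2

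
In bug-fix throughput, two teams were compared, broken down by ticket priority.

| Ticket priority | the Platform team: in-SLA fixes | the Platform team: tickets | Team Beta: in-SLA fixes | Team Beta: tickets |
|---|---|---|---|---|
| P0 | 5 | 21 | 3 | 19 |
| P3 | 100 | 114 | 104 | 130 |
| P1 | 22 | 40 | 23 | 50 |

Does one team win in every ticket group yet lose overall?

P0: the Platform team 5/21 = 23.8%, Team Beta 3/19 = 15.8% → the Platform team
P3: the Platform team 100/114 = 87.7%, Team Beta 104/130 = 80.0% → the Platform team
P1: the Platform team 22/40 = 55.0%, Team Beta 23/50 = 46.0% → the Platform team
Overall: the Platform team 127/175 = 72.6%, Team Beta 130/199 = 65.3% → the Platform team
The Platform team wins overall and in every ticket group — no reversal.

No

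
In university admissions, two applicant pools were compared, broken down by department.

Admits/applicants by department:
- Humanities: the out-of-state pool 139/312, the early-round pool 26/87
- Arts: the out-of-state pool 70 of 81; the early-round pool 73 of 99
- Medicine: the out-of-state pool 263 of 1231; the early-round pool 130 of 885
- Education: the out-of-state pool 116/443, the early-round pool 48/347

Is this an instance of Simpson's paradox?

No

Humanities: the out-of-state pool 139/312 = 44.6%, the early-round pool 26/87 = 29.9% → the out-of-state pool
Arts: the out-of-state pool 70/81 = 86.4%, the early-round pool 73/99 = 73.7% → the out-of-state pool
Medicine: the out-of-state pool 263/1231 = 21.4%, the early-round pool 130/885 = 14.7% → the out-of-state pool
Education: the out-of-state pool 116/443 = 26.2%, the early-round pool 48/347 = 13.8% → the out-of-state pool
Overall: the out-of-state pool 588/2067 = 28.4%, the early-round pool 277/1418 = 19.5% → the out-of-state pool
The out-of-state pool wins overall and in every department group — no reversal.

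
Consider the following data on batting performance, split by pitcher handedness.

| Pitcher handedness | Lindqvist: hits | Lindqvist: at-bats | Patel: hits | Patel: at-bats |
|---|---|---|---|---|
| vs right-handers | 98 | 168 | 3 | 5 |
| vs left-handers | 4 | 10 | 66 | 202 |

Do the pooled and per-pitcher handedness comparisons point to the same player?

Vs right-handers: Lindqvist 98/168 = 58.3%, Patel 3/5 = 60.0% → Patel
Vs left-handers: Lindqvist 4/10 = 40.0%, Patel 66/202 = 32.7% → Lindqvist
Overall: Lindqvist 102/178 = 57.3%, Patel 69/207 = 33.3% → Lindqvist
Neither sweeps: Lindqvist wins 1 of 2 groups, Patel wins 1. Lindqvist wins overall but not every group — no Simpson reversal.

No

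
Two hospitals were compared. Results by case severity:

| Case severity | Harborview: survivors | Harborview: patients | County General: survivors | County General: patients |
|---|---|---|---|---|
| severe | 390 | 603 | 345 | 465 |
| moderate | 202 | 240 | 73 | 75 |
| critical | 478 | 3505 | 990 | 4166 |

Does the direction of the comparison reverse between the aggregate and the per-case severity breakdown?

No

Severe: Harborview 390/603 = 64.7%, County General 345/465 = 74.2% → County General
Moderate: Harborview 202/240 = 84.2%, County General 73/75 = 97.3% → County General
Critical: Harborview 478/3505 = 13.6%, County General 990/4166 = 23.8% → County General
Overall: Harborview 1070/4348 = 24.6%, County General 1408/4706 = 29.9% → County General
County General wins overall and in every case group — no reversal.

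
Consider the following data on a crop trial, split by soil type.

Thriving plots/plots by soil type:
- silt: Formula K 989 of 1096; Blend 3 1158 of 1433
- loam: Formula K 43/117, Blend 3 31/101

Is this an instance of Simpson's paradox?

Silt: Formula K 989/1096 = 90.2%, Blend 3 1158/1433 = 80.8% → Formula K
Loam: Formula K 43/117 = 36.8%, Blend 3 31/101 = 30.7% → Formula K
Overall: Formula K 1032/1213 = 85.1%, Blend 3 1189/1534 = 77.5% → Formula K
Formula K wins overall and in every soil group — no reversal.

No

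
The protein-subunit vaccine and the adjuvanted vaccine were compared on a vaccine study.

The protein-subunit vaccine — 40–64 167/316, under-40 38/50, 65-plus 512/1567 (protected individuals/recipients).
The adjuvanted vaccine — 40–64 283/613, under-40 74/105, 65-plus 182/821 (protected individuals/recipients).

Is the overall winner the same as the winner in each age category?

40–64: the protein-subunit vaccine 167/316 = 52.8%, the adjuvanted vaccine 283/613 = 46.2% → the protein-subunit vaccine
Under-40: the protein-subunit vaccine 38/50 = 76.0%, the adjuvanted vaccine 74/105 = 70.5% → the protein-subunit vaccine
65-plus: the protein-subunit vaccine 512/1567 = 32.7%, the adjuvanted vaccine 182/821 = 22.2% → the protein-subunit vaccine
Overall: the protein-subunit vaccine 717/1933 = 37.1%, the adjuvanted vaccine 539/1539 = 35.0% → the protein-subunit vaccine
The protein-subunit vaccine wins overall and in every age group — no reversal.

Yes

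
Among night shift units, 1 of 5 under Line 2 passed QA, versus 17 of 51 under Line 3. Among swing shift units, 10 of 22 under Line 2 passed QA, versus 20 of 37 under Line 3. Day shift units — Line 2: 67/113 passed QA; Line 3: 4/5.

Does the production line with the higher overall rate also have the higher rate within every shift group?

No

Night shift: Line 2 1/5 = 20.0%, Line 3 17/51 = 33.3% → Line 3
Swing shift: Line 2 10/22 = 45.5%, Line 3 20/37 = 54.1% → Line 3
Day shift: Line 2 67/113 = 59.3%, Line 3 4/5 = 80.0% → Line 3
Overall: Line 2 78/140 = 55.7%, Line 3 41/93 = 44.1% → Line 2
Line 3 wins each shift group but Line 2 wins overall — the comparison reverses. Line 3's units skew toward night shift, which has a lower base rate.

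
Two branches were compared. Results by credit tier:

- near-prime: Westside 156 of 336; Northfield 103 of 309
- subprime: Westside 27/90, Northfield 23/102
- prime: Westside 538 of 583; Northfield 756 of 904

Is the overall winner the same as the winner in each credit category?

Near-prime: Westside 156/336 = 46.4%, Northfield 103/309 = 33.3% → Westside
Subprime: Westside 27/90 = 30.0%, Northfield 23/102 = 22.5% → Westside
Prime: Westside 538/583 = 92.3%, Northfield 756/904 = 83.6% → Westside
Overall: Westside 721/1009 = 71.5%, Northfield 882/1315 = 67.1% → Westside
Westside wins overall and in every credit group — no reversal.

Yes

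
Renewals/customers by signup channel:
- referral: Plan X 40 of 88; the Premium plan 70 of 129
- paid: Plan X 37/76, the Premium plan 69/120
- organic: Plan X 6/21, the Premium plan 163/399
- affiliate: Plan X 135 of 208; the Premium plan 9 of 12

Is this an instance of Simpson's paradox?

Referral: Plan X 40/88 = 45.5%, the Premium plan 70/129 = 54.3% → the Premium plan
Paid: Plan X 37/76 = 48.7%, the Premium plan 69/120 = 57.5% → the Premium plan
Organic: Plan X 6/21 = 28.6%, the Premium plan 163/399 = 40.9% → the Premium plan
Affiliate: Plan X 135/208 = 64.9%, the Premium plan 9/12 = 75.0% → the Premium plan
Overall: Plan X 218/393 = 55.5%, the Premium plan 311/660 = 47.1% → Plan X
The Premium plan wins each signup group but Plan X wins overall — the comparison reverses. The Premium plan's customers skew toward organic, which has a lower base rate.

Yes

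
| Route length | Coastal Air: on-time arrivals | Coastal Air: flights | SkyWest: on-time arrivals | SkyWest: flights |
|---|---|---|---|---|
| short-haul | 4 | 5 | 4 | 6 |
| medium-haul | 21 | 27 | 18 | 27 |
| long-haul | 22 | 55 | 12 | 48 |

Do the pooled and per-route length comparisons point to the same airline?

Yes

Short-haul: Coastal Air 4/5 = 80.0%, SkyWest 4/6 = 66.7% → Coastal Air
Medium-haul: Coastal Air 21/27 = 77.8%, SkyWest 18/27 = 66.7% → Coastal Air
Long-haul: Coastal Air 22/55 = 40.0%, SkyWest 12/48 = 25.0% → Coastal Air
Overall: Coastal Air 47/87 = 54.0%, SkyWest 34/81 = 42.0% → Coastal Air
Coastal Air wins overall and in every route group — no reversal.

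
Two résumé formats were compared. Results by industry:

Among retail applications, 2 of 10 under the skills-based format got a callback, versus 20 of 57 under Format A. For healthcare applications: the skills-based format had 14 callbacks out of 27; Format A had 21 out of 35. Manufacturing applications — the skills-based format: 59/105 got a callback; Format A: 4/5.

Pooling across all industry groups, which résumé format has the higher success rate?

the skills-based format

Retail: the skills-based format 2/10 = 20.0%, Format A 20/57 = 35.1% → Format A
Healthcare: the skills-based format 14/27 = 51.9%, Format A 21/35 = 60.0% → Format A
Manufacturing: the skills-based format 59/105 = 56.2%, Format A 4/5 = 80.0% → Format A
Overall: the skills-based format 75/142 = 52.8%, Format A 45/97 = 46.4% → the skills-based format
(Format A wins every industry group but the skills-based format wins overall — Format A's applications skew toward the low-rate retail group.)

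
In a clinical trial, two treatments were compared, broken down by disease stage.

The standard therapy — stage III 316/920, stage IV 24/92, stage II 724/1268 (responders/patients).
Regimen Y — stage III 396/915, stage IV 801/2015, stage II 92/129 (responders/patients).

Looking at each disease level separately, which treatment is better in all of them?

Regimen Y

Stage III: the standard therapy 316/920 = 34.3%, Regimen Y 396/915 = 43.3% → Regimen Y
Stage IV: the standard therapy 24/92 = 26.1%, Regimen Y 801/2015 = 39.8% → Regimen Y
Stage II: the standard therapy 724/1268 = 57.1%, Regimen Y 92/129 = 71.3% → Regimen Y
Regimen Y has the higher rate in all 3 groups.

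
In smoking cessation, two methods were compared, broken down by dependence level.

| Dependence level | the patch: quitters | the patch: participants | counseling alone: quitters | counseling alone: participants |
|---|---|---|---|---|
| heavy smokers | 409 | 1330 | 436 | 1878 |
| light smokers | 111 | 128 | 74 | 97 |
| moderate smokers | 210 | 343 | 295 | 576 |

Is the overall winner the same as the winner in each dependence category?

Yes

Heavy smokers: the patch 409/1330 = 30.8%, counseling alone 436/1878 = 23.2% → the patch
Light smokers: the patch 111/128 = 86.7%, counseling alone 74/97 = 76.3% → the patch
Moderate smokers: the patch 210/343 = 61.2%, counseling alone 295/576 = 51.2% → the patch
Overall: the patch 730/1801 = 40.5%, counseling alone 805/2551 = 31.6% → the patch
The patch wins overall and in every dependence group — no reversal.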